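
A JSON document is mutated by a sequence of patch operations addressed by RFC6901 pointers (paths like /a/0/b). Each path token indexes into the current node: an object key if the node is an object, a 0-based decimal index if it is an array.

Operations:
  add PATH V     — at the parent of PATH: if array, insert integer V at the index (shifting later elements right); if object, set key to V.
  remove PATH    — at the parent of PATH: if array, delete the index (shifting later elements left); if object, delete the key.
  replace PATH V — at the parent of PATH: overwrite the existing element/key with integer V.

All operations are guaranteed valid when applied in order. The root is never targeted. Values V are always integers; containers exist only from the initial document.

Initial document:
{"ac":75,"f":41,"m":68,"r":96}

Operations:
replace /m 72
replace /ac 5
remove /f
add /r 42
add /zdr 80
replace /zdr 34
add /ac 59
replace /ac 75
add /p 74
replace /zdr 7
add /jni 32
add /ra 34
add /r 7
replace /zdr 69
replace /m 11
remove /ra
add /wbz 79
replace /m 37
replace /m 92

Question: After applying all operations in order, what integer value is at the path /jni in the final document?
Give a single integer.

Answer: 32

Derivation:
After op 1 (replace /m 72): {"ac":75,"f":41,"m":72,"r":96}
After op 2 (replace /ac 5): {"ac":5,"f":41,"m":72,"r":96}
After op 3 (remove /f): {"ac":5,"m":72,"r":96}
After op 4 (add /r 42): {"ac":5,"m":72,"r":42}
After op 5 (add /zdr 80): {"ac":5,"m":72,"r":42,"zdr":80}
After op 6 (replace /zdr 34): {"ac":5,"m":72,"r":42,"zdr":34}
After op 7 (add /ac 59): {"ac":59,"m":72,"r":42,"zdr":34}
After op 8 (replace /ac 75): {"ac":75,"m":72,"r":42,"zdr":34}
After op 9 (add /p 74): {"ac":75,"m":72,"p":74,"r":42,"zdr":34}
After op 10 (replace /zdr 7): {"ac":75,"m":72,"p":74,"r":42,"zdr":7}
After op 11 (add /jni 32): {"ac":75,"jni":32,"m":72,"p":74,"r":42,"zdr":7}
After op 12 (add /ra 34): {"ac":75,"jni":32,"m":72,"p":74,"r":42,"ra":34,"zdr":7}
After op 13 (add /r 7): {"ac":75,"jni":32,"m":72,"p":74,"r":7,"ra":34,"zdr":7}
After op 14 (replace /zdr 69): {"ac":75,"jni":32,"m":72,"p":74,"r":7,"ra":34,"zdr":69}
After op 15 (replace /m 11): {"ac":75,"jni":32,"m":11,"p":74,"r":7,"ra":34,"zdr":69}
After op 16 (remove /ra): {"ac":75,"jni":32,"m":11,"p":74,"r":7,"zdr":69}
After op 17 (add /wbz 79): {"ac":75,"jni":32,"m":11,"p":74,"r":7,"wbz":79,"zdr":69}
After op 18 (replace /m 37): {"ac":75,"jni":32,"m":37,"p":74,"r":7,"wbz":79,"zdr":69}
After op 19 (replace /m 92): {"ac":75,"jni":32,"m":92,"p":74,"r":7,"wbz":79,"zdr":69}
Value at /jni: 32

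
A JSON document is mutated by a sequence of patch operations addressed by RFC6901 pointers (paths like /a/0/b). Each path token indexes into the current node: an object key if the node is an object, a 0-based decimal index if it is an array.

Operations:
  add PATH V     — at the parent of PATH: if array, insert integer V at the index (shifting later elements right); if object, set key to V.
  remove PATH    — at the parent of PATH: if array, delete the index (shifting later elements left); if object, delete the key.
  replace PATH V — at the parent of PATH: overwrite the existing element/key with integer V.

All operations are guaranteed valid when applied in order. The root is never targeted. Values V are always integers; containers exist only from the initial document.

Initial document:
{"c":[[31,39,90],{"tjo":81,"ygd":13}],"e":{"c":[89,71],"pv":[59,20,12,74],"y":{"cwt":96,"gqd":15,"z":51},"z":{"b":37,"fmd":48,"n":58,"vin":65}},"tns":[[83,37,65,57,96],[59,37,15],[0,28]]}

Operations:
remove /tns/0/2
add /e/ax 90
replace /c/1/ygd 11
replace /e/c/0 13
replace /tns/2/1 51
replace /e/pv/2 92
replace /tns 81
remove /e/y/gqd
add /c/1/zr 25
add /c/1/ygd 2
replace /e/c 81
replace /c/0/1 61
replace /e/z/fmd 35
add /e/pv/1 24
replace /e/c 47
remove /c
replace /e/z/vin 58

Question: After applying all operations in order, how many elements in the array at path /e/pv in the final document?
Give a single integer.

Answer: 5

Derivation:
After op 1 (remove /tns/0/2): {"c":[[31,39,90],{"tjo":81,"ygd":13}],"e":{"c":[89,71],"pv":[59,20,12,74],"y":{"cwt":96,"gqd":15,"z":51},"z":{"b":37,"fmd":48,"n":58,"vin":65}},"tns":[[83,37,57,96],[59,37,15],[0,28]]}
After op 2 (add /e/ax 90): {"c":[[31,39,90],{"tjo":81,"ygd":13}],"e":{"ax":90,"c":[89,71],"pv":[59,20,12,74],"y":{"cwt":96,"gqd":15,"z":51},"z":{"b":37,"fmd":48,"n":58,"vin":65}},"tns":[[83,37,57,96],[59,37,15],[0,28]]}
After op 3 (replace /c/1/ygd 11): {"c":[[31,39,90],{"tjo":81,"ygd":11}],"e":{"ax":90,"c":[89,71],"pv":[59,20,12,74],"y":{"cwt":96,"gqd":15,"z":51},"z":{"b":37,"fmd":48,"n":58,"vin":65}},"tns":[[83,37,57,96],[59,37,15],[0,28]]}
After op 4 (replace /e/c/0 13): {"c":[[31,39,90],{"tjo":81,"ygd":11}],"e":{"ax":90,"c":[13,71],"pv":[59,20,12,74],"y":{"cwt":96,"gqd":15,"z":51},"z":{"b":37,"fmd":48,"n":58,"vin":65}},"tns":[[83,37,57,96],[59,37,15],[0,28]]}
After op 5 (replace /tns/2/1 51): {"c":[[31,39,90],{"tjo":81,"ygd":11}],"e":{"ax":90,"c":[13,71],"pv":[59,20,12,74],"y":{"cwt":96,"gqd":15,"z":51},"z":{"b":37,"fmd":48,"n":58,"vin":65}},"tns":[[83,37,57,96],[59,37,15],[0,51]]}
After op 6 (replace /e/pv/2 92): {"c":[[31,39,90],{"tjo":81,"ygd":11}],"e":{"ax":90,"c":[13,71],"pv":[59,20,92,74],"y":{"cwt":96,"gqd":15,"z":51},"z":{"b":37,"fmd":48,"n":58,"vin":65}},"tns":[[83,37,57,96],[59,37,15],[0,51]]}
After op 7 (replace /tns 81): {"c":[[31,39,90],{"tjo":81,"ygd":11}],"e":{"ax":90,"c":[13,71],"pv":[59,20,92,74],"y":{"cwt":96,"gqd":15,"z":51},"z":{"b":37,"fmd":48,"n":58,"vin":65}},"tns":81}
After op 8 (remove /e/y/gqd): {"c":[[31,39,90],{"tjo":81,"ygd":11}],"e":{"ax":90,"c":[13,71],"pv":[59,20,92,74],"y":{"cwt":96,"z":51},"z":{"b":37,"fmd":48,"n":58,"vin":65}},"tns":81}
After op 9 (add /c/1/zr 25): {"c":[[31,39,90],{"tjo":81,"ygd":11,"zr":25}],"e":{"ax":90,"c":[13,71],"pv":[59,20,92,74],"y":{"cwt":96,"z":51},"z":{"b":37,"fmd":48,"n":58,"vin":65}},"tns":81}
After op 10 (add /c/1/ygd 2): {"c":[[31,39,90],{"tjo":81,"ygd":2,"zr":25}],"e":{"ax":90,"c":[13,71],"pv":[59,20,92,74],"y":{"cwt":96,"z":51},"z":{"b":37,"fmd":48,"n":58,"vin":65}},"tns":81}
After op 11 (replace /e/c 81): {"c":[[31,39,90],{"tjo":81,"ygd":2,"zr":25}],"e":{"ax":90,"c":81,"pv":[59,20,92,74],"y":{"cwt":96,"z":51},"z":{"b":37,"fmd":48,"n":58,"vin":65}},"tns":81}
After op 12 (replace /c/0/1 61): {"c":[[31,61,90],{"tjo":81,"ygd":2,"zr":25}],"e":{"ax":90,"c":81,"pv":[59,20,92,74],"y":{"cwt":96,"z":51},"z":{"b":37,"fmd":48,"n":58,"vin":65}},"tns":81}
After op 13 (replace /e/z/fmd 35): {"c":[[31,61,90],{"tjo":81,"ygd":2,"zr":25}],"e":{"ax":90,"c":81,"pv":[59,20,92,74],"y":{"cwt":96,"z":51},"z":{"b":37,"fmd":35,"n":58,"vin":65}},"tns":81}
After op 14 (add /e/pv/1 24): {"c":[[31,61,90],{"tjo":81,"ygd":2,"zr":25}],"e":{"ax":90,"c":81,"pv":[59,24,20,92,74],"y":{"cwt":96,"z":51},"z":{"b":37,"fmd":35,"n":58,"vin":65}},"tns":81}
After op 15 (replace /e/c 47): {"c":[[31,61,90],{"tjo":81,"ygd":2,"zr":25}],"e":{"ax":90,"c":47,"pv":[59,24,20,92,74],"y":{"cwt":96,"z":51},"z":{"b":37,"fmd":35,"n":58,"vin":65}},"tns":81}
After op 16 (remove /c): {"e":{"ax":90,"c":47,"pv":[59,24,20,92,74],"y":{"cwt":96,"z":51},"z":{"b":37,"fmd":35,"n":58,"vin":65}},"tns":81}
After op 17 (replace /e/z/vin 58): {"e":{"ax":90,"c":47,"pv":[59,24,20,92,74],"y":{"cwt":96,"z":51},"z":{"b":37,"fmd":35,"n":58,"vin":58}},"tns":81}
Size at path /e/pv: 5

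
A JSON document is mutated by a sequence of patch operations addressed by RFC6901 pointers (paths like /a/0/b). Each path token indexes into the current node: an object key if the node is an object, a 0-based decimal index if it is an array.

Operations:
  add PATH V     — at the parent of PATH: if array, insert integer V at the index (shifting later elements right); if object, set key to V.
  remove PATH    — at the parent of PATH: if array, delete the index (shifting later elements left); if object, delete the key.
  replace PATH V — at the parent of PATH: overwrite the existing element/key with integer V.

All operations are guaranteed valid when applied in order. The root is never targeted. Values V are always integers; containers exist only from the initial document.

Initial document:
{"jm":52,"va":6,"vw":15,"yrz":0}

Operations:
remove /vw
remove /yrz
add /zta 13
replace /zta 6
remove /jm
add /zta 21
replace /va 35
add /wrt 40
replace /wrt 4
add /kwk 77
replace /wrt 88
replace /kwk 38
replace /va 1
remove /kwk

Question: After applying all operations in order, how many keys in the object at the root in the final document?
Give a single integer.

Answer: 3

Derivation:
After op 1 (remove /vw): {"jm":52,"va":6,"yrz":0}
After op 2 (remove /yrz): {"jm":52,"va":6}
After op 3 (add /zta 13): {"jm":52,"va":6,"zta":13}
After op 4 (replace /zta 6): {"jm":52,"va":6,"zta":6}
After op 5 (remove /jm): {"va":6,"zta":6}
After op 6 (add /zta 21): {"va":6,"zta":21}
After op 7 (replace /va 35): {"va":35,"zta":21}
After op 8 (add /wrt 40): {"va":35,"wrt":40,"zta":21}
After op 9 (replace /wrt 4): {"va":35,"wrt":4,"zta":21}
After op 10 (add /kwk 77): {"kwk":77,"va":35,"wrt":4,"zta":21}
After op 11 (replace /wrt 88): {"kwk":77,"va":35,"wrt":88,"zta":21}
After op 12 (replace /kwk 38): {"kwk":38,"va":35,"wrt":88,"zta":21}
After op 13 (replace /va 1): {"kwk":38,"va":1,"wrt":88,"zta":21}
After op 14 (remove /kwk): {"va":1,"wrt":88,"zta":21}
Size at the root: 3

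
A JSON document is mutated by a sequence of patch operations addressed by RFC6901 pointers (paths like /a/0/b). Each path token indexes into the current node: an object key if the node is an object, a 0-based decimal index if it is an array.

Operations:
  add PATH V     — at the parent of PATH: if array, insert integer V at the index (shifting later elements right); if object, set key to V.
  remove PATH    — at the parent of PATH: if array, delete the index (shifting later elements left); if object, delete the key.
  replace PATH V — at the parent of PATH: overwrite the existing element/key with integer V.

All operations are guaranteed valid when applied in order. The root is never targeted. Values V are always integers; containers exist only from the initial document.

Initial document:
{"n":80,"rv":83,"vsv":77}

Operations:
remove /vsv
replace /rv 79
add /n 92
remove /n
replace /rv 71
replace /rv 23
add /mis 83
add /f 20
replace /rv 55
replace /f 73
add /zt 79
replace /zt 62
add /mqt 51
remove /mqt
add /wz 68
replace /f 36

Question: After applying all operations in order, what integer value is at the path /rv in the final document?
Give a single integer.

Answer: 55

Derivation:
After op 1 (remove /vsv): {"n":80,"rv":83}
After op 2 (replace /rv 79): {"n":80,"rv":79}
After op 3 (add /n 92): {"n":92,"rv":79}
After op 4 (remove /n): {"rv":79}
After op 5 (replace /rv 71): {"rv":71}
After op 6 (replace /rv 23): {"rv":23}
After op 7 (add /mis 83): {"mis":83,"rv":23}
After op 8 (add /f 20): {"f":20,"mis":83,"rv":23}
After op 9 (replace /rv 55): {"f":20,"mis":83,"rv":55}
After op 10 (replace /f 73): {"f":73,"mis":83,"rv":55}
After op 11 (add /zt 79): {"f":73,"mis":83,"rv":55,"zt":79}
After op 12 (replace /zt 62): {"f":73,"mis":83,"rv":55,"zt":62}
After op 13 (add /mqt 51): {"f":73,"mis":83,"mqt":51,"rv":55,"zt":62}
After op 14 (remove /mqt): {"f":73,"mis":83,"rv":55,"zt":62}
After op 15 (add /wz 68): {"f":73,"mis":83,"rv":55,"wz":68,"zt":62}
After op 16 (replace /f 36): {"f":36,"mis":83,"rv":55,"wz":68,"zt":62}
Value at /rv: 55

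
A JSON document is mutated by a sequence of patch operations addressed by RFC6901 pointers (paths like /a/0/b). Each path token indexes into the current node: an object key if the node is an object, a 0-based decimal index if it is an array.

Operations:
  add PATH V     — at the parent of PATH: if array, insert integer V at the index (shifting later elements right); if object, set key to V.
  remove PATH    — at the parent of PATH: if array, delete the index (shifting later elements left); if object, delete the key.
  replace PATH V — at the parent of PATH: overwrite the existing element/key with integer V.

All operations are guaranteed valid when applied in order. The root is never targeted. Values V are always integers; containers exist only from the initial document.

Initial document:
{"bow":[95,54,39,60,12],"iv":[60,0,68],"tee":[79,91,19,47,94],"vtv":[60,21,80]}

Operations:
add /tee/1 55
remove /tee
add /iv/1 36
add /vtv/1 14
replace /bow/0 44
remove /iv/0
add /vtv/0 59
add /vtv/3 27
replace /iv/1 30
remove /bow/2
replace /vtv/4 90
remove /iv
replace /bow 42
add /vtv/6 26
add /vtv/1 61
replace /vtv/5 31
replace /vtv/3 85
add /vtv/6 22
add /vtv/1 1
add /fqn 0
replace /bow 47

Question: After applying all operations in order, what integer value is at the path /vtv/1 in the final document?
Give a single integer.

After op 1 (add /tee/1 55): {"bow":[95,54,39,60,12],"iv":[60,0,68],"tee":[79,55,91,19,47,94],"vtv":[60,21,80]}
After op 2 (remove /tee): {"bow":[95,54,39,60,12],"iv":[60,0,68],"vtv":[60,21,80]}
After op 3 (add /iv/1 36): {"bow":[95,54,39,60,12],"iv":[60,36,0,68],"vtv":[60,21,80]}
After op 4 (add /vtv/1 14): {"bow":[95,54,39,60,12],"iv":[60,36,0,68],"vtv":[60,14,21,80]}
After op 5 (replace /bow/0 44): {"bow":[44,54,39,60,12],"iv":[60,36,0,68],"vtv":[60,14,21,80]}
After op 6 (remove /iv/0): {"bow":[44,54,39,60,12],"iv":[36,0,68],"vtv":[60,14,21,80]}
After op 7 (add /vtv/0 59): {"bow":[44,54,39,60,12],"iv":[36,0,68],"vtv":[59,60,14,21,80]}
After op 8 (add /vtv/3 27): {"bow":[44,54,39,60,12],"iv":[36,0,68],"vtv":[59,60,14,27,21,80]}
After op 9 (replace /iv/1 30): {"bow":[44,54,39,60,12],"iv":[36,30,68],"vtv":[59,60,14,27,21,80]}
After op 10 (remove /bow/2): {"bow":[44,54,60,12],"iv":[36,30,68],"vtv":[59,60,14,27,21,80]}
After op 11 (replace /vtv/4 90): {"bow":[44,54,60,12],"iv":[36,30,68],"vtv":[59,60,14,27,90,80]}
After op 12 (remove /iv): {"bow":[44,54,60,12],"vtv":[59,60,14,27,90,80]}
After op 13 (replace /bow 42): {"bow":42,"vtv":[59,60,14,27,90,80]}
After op 14 (add /vtv/6 26): {"bow":42,"vtv":[59,60,14,27,90,80,26]}
After op 15 (add /vtv/1 61): {"bow":42,"vtv":[59,61,60,14,27,90,80,26]}
After op 16 (replace /vtv/5 31): {"bow":42,"vtv":[59,61,60,14,27,31,80,26]}
After op 17 (replace /vtv/3 85): {"bow":42,"vtv":[59,61,60,85,27,31,80,26]}
After op 18 (add /vtv/6 22): {"bow":42,"vtv":[59,61,60,85,27,31,22,80,26]}
After op 19 (add /vtv/1 1): {"bow":42,"vtv":[59,1,61,60,85,27,31,22,80,26]}
After op 20 (add /fqn 0): {"bow":42,"fqn":0,"vtv":[59,1,61,60,85,27,31,22,80,26]}
After op 21 (replace /bow 47): {"bow":47,"fqn":0,"vtv":[59,1,61,60,85,27,31,22,80,26]}
Value at /vtv/1: 1

Answer: 1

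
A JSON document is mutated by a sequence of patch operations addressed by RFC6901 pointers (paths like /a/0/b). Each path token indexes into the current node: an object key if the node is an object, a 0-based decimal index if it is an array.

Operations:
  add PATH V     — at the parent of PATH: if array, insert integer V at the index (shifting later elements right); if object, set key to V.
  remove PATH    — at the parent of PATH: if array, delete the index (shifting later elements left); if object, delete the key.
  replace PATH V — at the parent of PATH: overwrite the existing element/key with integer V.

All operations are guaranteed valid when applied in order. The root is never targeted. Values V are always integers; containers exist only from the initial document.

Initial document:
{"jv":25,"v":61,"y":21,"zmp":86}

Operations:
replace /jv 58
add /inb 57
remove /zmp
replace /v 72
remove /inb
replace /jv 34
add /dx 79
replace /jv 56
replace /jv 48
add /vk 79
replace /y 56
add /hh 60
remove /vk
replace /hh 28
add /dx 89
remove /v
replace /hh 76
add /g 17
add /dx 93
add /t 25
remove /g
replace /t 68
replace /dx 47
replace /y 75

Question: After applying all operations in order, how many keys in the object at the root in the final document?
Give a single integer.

After op 1 (replace /jv 58): {"jv":58,"v":61,"y":21,"zmp":86}
After op 2 (add /inb 57): {"inb":57,"jv":58,"v":61,"y":21,"zmp":86}
After op 3 (remove /zmp): {"inb":57,"jv":58,"v":61,"y":21}
After op 4 (replace /v 72): {"inb":57,"jv":58,"v":72,"y":21}
After op 5 (remove /inb): {"jv":58,"v":72,"y":21}
After op 6 (replace /jv 34): {"jv":34,"v":72,"y":21}
After op 7 (add /dx 79): {"dx":79,"jv":34,"v":72,"y":21}
After op 8 (replace /jv 56): {"dx":79,"jv":56,"v":72,"y":21}
After op 9 (replace /jv 48): {"dx":79,"jv":48,"v":72,"y":21}
After op 10 (add /vk 79): {"dx":79,"jv":48,"v":72,"vk":79,"y":21}
After op 11 (replace /y 56): {"dx":79,"jv":48,"v":72,"vk":79,"y":56}
After op 12 (add /hh 60): {"dx":79,"hh":60,"jv":48,"v":72,"vk":79,"y":56}
After op 13 (remove /vk): {"dx":79,"hh":60,"jv":48,"v":72,"y":56}
After op 14 (replace /hh 28): {"dx":79,"hh":28,"jv":48,"v":72,"y":56}
After op 15 (add /dx 89): {"dx":89,"hh":28,"jv":48,"v":72,"y":56}
After op 16 (remove /v): {"dx":89,"hh":28,"jv":48,"y":56}
After op 17 (replace /hh 76): {"dx":89,"hh":76,"jv":48,"y":56}
After op 18 (add /g 17): {"dx":89,"g":17,"hh":76,"jv":48,"y":56}
After op 19 (add /dx 93): {"dx":93,"g":17,"hh":76,"jv":48,"y":56}
After op 20 (add /t 25): {"dx":93,"g":17,"hh":76,"jv":48,"t":25,"y":56}
After op 21 (remove /g): {"dx":93,"hh":76,"jv":48,"t":25,"y":56}
After op 22 (replace /t 68): {"dx":93,"hh":76,"jv":48,"t":68,"y":56}
After op 23 (replace /dx 47): {"dx":47,"hh":76,"jv":48,"t":68,"y":56}
After op 24 (replace /y 75): {"dx":47,"hh":76,"jv":48,"t":68,"y":75}
Size at the root: 5

Answer: 5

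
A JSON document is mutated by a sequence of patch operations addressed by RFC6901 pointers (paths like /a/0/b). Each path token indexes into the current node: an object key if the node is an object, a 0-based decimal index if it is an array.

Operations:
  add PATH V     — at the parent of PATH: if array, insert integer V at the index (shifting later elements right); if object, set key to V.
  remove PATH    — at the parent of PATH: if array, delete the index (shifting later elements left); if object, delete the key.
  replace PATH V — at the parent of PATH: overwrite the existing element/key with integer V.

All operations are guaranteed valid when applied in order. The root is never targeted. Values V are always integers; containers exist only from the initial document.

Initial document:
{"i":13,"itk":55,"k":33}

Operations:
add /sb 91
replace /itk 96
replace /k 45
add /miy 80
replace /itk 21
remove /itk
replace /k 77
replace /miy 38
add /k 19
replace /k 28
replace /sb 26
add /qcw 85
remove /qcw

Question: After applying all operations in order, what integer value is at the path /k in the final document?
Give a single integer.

Answer: 28

Derivation:
After op 1 (add /sb 91): {"i":13,"itk":55,"k":33,"sb":91}
After op 2 (replace /itk 96): {"i":13,"itk":96,"k":33,"sb":91}
After op 3 (replace /k 45): {"i":13,"itk":96,"k":45,"sb":91}
After op 4 (add /miy 80): {"i":13,"itk":96,"k":45,"miy":80,"sb":91}
After op 5 (replace /itk 21): {"i":13,"itk":21,"k":45,"miy":80,"sb":91}
After op 6 (remove /itk): {"i":13,"k":45,"miy":80,"sb":91}
After op 7 (replace /k 77): {"i":13,"k":77,"miy":80,"sb":91}
After op 8 (replace /miy 38): {"i":13,"k":77,"miy":38,"sb":91}
After op 9 (add /k 19): {"i":13,"k":19,"miy":38,"sb":91}
After op 10 (replace /k 28): {"i":13,"k":28,"miy":38,"sb":91}
After op 11 (replace /sb 26): {"i":13,"k":28,"miy":38,"sb":26}
After op 12 (add /qcw 85): {"i":13,"k":28,"miy":38,"qcw":85,"sb":26}
After op 13 (remove /qcw): {"i":13,"k":28,"miy":38,"sb":26}
Value at /k: 28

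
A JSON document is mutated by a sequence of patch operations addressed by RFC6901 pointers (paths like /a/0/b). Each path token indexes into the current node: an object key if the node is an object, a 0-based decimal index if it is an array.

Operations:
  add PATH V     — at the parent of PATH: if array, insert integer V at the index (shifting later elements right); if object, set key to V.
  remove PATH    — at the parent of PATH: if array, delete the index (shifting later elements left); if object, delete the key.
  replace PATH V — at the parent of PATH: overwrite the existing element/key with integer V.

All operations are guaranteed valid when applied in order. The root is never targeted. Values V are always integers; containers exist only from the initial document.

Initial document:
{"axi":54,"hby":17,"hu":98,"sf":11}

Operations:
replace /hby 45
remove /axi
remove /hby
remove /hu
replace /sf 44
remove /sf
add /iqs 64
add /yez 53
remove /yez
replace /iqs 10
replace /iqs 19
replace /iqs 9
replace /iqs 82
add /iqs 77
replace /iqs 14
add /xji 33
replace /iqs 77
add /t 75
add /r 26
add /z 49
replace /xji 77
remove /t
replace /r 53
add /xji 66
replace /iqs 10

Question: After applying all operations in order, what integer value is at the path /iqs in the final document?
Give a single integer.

After op 1 (replace /hby 45): {"axi":54,"hby":45,"hu":98,"sf":11}
After op 2 (remove /axi): {"hby":45,"hu":98,"sf":11}
After op 3 (remove /hby): {"hu":98,"sf":11}
After op 4 (remove /hu): {"sf":11}
After op 5 (replace /sf 44): {"sf":44}
After op 6 (remove /sf): {}
After op 7 (add /iqs 64): {"iqs":64}
After op 8 (add /yez 53): {"iqs":64,"yez":53}
After op 9 (remove /yez): {"iqs":64}
After op 10 (replace /iqs 10): {"iqs":10}
After op 11 (replace /iqs 19): {"iqs":19}
After op 12 (replace /iqs 9): {"iqs":9}
After op 13 (replace /iqs 82): {"iqs":82}
After op 14 (add /iqs 77): {"iqs":77}
After op 15 (replace /iqs 14): {"iqs":14}
After op 16 (add /xji 33): {"iqs":14,"xji":33}
After op 17 (replace /iqs 77): {"iqs":77,"xji":33}
After op 18 (add /t 75): {"iqs":77,"t":75,"xji":33}
After op 19 (add /r 26): {"iqs":77,"r":26,"t":75,"xji":33}
After op 20 (add /z 49): {"iqs":77,"r":26,"t":75,"xji":33,"z":49}
After op 21 (replace /xji 77): {"iqs":77,"r":26,"t":75,"xji":77,"z":49}
After op 22 (remove /t): {"iqs":77,"r":26,"xji":77,"z":49}
After op 23 (replace /r 53): {"iqs":77,"r":53,"xji":77,"z":49}
After op 24 (add /xji 66): {"iqs":77,"r":53,"xji":66,"z":49}
After op 25 (replace /iqs 10): {"iqs":10,"r":53,"xji":66,"z":49}
Value at /iqs: 10

Answer: 10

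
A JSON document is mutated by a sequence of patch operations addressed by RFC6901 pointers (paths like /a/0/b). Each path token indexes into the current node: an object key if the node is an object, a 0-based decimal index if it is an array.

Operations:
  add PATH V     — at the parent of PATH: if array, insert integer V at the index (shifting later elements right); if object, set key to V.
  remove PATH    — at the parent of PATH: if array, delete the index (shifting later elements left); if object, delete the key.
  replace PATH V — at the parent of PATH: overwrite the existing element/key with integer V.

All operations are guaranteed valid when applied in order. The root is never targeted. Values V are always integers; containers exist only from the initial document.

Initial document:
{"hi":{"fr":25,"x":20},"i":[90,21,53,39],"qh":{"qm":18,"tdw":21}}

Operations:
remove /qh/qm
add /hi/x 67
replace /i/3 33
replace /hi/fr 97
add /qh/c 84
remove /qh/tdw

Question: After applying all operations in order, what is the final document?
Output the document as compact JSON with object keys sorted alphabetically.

Answer: {"hi":{"fr":97,"x":67},"i":[90,21,53,33],"qh":{"c":84}}

Derivation:
After op 1 (remove /qh/qm): {"hi":{"fr":25,"x":20},"i":[90,21,53,39],"qh":{"tdw":21}}
After op 2 (add /hi/x 67): {"hi":{"fr":25,"x":67},"i":[90,21,53,39],"qh":{"tdw":21}}
After op 3 (replace /i/3 33): {"hi":{"fr":25,"x":67},"i":[90,21,53,33],"qh":{"tdw":21}}
After op 4 (replace /hi/fr 97): {"hi":{"fr":97,"x":67},"i":[90,21,53,33],"qh":{"tdw":21}}
After op 5 (add /qh/c 84): {"hi":{"fr":97,"x":67},"i":[90,21,53,33],"qh":{"c":84,"tdw":21}}
After op 6 (remove /qh/tdw): {"hi":{"fr":97,"x":67},"i":[90,21,53,33],"qh":{"c":84}}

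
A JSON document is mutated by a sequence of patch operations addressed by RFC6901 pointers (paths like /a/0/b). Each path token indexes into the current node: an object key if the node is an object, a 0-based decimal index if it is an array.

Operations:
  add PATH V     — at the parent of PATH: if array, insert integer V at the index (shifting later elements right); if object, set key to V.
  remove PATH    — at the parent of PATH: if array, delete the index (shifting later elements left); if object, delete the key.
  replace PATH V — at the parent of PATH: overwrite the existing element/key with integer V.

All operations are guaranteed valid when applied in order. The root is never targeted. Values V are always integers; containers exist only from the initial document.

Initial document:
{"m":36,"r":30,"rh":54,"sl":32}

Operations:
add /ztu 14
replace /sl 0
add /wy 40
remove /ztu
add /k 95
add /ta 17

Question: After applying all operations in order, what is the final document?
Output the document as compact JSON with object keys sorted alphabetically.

Answer: {"k":95,"m":36,"r":30,"rh":54,"sl":0,"ta":17,"wy":40}

Derivation:
After op 1 (add /ztu 14): {"m":36,"r":30,"rh":54,"sl":32,"ztu":14}
After op 2 (replace /sl 0): {"m":36,"r":30,"rh":54,"sl":0,"ztu":14}
After op 3 (add /wy 40): {"m":36,"r":30,"rh":54,"sl":0,"wy":40,"ztu":14}
After op 4 (remove /ztu): {"m":36,"r":30,"rh":54,"sl":0,"wy":40}
After op 5 (add /k 95): {"k":95,"m":36,"r":30,"rh":54,"sl":0,"wy":40}
After op 6 (add /ta 17): {"k":95,"m":36,"r":30,"rh":54,"sl":0,"ta":17,"wy":40}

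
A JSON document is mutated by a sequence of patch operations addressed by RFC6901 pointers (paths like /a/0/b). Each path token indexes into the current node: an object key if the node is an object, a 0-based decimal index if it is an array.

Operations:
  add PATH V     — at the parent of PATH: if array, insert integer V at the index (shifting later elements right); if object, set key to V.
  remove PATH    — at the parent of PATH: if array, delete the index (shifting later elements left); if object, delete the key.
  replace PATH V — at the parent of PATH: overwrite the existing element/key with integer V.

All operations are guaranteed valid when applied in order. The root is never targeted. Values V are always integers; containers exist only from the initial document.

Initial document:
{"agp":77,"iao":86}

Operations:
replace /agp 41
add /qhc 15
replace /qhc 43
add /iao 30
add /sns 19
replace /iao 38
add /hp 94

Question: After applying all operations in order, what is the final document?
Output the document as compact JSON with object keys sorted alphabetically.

After op 1 (replace /agp 41): {"agp":41,"iao":86}
After op 2 (add /qhc 15): {"agp":41,"iao":86,"qhc":15}
After op 3 (replace /qhc 43): {"agp":41,"iao":86,"qhc":43}
After op 4 (add /iao 30): {"agp":41,"iao":30,"qhc":43}
After op 5 (add /sns 19): {"agp":41,"iao":30,"qhc":43,"sns":19}
After op 6 (replace /iao 38): {"agp":41,"iao":38,"qhc":43,"sns":19}
After op 7 (add /hp 94): {"agp":41,"hp":94,"iao":38,"qhc":43,"sns":19}

Answer: {"agp":41,"hp":94,"iao":38,"qhc":43,"sns":19}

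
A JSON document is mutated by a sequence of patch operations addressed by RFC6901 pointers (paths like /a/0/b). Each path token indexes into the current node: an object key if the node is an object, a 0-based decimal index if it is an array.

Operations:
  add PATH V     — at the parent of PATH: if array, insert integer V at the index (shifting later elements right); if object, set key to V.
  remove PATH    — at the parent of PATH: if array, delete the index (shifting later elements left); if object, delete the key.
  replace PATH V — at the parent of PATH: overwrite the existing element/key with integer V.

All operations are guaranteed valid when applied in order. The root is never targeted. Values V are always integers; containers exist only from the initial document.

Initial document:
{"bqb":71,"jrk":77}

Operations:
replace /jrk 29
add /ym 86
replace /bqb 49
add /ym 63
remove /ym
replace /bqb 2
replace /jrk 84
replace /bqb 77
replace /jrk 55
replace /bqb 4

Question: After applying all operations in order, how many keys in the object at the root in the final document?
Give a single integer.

After op 1 (replace /jrk 29): {"bqb":71,"jrk":29}
After op 2 (add /ym 86): {"bqb":71,"jrk":29,"ym":86}
After op 3 (replace /bqb 49): {"bqb":49,"jrk":29,"ym":86}
After op 4 (add /ym 63): {"bqb":49,"jrk":29,"ym":63}
After op 5 (remove /ym): {"bqb":49,"jrk":29}
After op 6 (replace /bqb 2): {"bqb":2,"jrk":29}
After op 7 (replace /jrk 84): {"bqb":2,"jrk":84}
After op 8 (replace /bqb 77): {"bqb":77,"jrk":84}
After op 9 (replace /jrk 55): {"bqb":77,"jrk":55}
After op 10 (replace /bqb 4): {"bqb":4,"jrk":55}
Size at the root: 2

Answer: 2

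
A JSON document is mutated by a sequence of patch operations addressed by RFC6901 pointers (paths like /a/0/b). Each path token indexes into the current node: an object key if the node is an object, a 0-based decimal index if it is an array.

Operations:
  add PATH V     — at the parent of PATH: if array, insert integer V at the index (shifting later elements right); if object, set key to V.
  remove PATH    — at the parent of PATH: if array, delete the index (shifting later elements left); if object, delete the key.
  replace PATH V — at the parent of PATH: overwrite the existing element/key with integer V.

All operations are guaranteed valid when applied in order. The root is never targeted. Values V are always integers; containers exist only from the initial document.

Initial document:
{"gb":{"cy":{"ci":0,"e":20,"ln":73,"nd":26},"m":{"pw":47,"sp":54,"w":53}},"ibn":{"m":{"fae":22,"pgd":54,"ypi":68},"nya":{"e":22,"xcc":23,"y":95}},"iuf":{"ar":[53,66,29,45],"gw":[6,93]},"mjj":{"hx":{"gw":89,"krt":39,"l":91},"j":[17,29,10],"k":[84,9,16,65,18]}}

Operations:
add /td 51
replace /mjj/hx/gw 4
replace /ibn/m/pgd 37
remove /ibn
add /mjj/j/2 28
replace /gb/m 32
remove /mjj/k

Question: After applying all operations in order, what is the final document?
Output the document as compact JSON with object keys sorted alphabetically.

After op 1 (add /td 51): {"gb":{"cy":{"ci":0,"e":20,"ln":73,"nd":26},"m":{"pw":47,"sp":54,"w":53}},"ibn":{"m":{"fae":22,"pgd":54,"ypi":68},"nya":{"e":22,"xcc":23,"y":95}},"iuf":{"ar":[53,66,29,45],"gw":[6,93]},"mjj":{"hx":{"gw":89,"krt":39,"l":91},"j":[17,29,10],"k":[84,9,16,65,18]},"td":51}
After op 2 (replace /mjj/hx/gw 4): {"gb":{"cy":{"ci":0,"e":20,"ln":73,"nd":26},"m":{"pw":47,"sp":54,"w":53}},"ibn":{"m":{"fae":22,"pgd":54,"ypi":68},"nya":{"e":22,"xcc":23,"y":95}},"iuf":{"ar":[53,66,29,45],"gw":[6,93]},"mjj":{"hx":{"gw":4,"krt":39,"l":91},"j":[17,29,10],"k":[84,9,16,65,18]},"td":51}
After op 3 (replace /ibn/m/pgd 37): {"gb":{"cy":{"ci":0,"e":20,"ln":73,"nd":26},"m":{"pw":47,"sp":54,"w":53}},"ibn":{"m":{"fae":22,"pgd":37,"ypi":68},"nya":{"e":22,"xcc":23,"y":95}},"iuf":{"ar":[53,66,29,45],"gw":[6,93]},"mjj":{"hx":{"gw":4,"krt":39,"l":91},"j":[17,29,10],"k":[84,9,16,65,18]},"td":51}
After op 4 (remove /ibn): {"gb":{"cy":{"ci":0,"e":20,"ln":73,"nd":26},"m":{"pw":47,"sp":54,"w":53}},"iuf":{"ar":[53,66,29,45],"gw":[6,93]},"mjj":{"hx":{"gw":4,"krt":39,"l":91},"j":[17,29,10],"k":[84,9,16,65,18]},"td":51}
After op 5 (add /mjj/j/2 28): {"gb":{"cy":{"ci":0,"e":20,"ln":73,"nd":26},"m":{"pw":47,"sp":54,"w":53}},"iuf":{"ar":[53,66,29,45],"gw":[6,93]},"mjj":{"hx":{"gw":4,"krt":39,"l":91},"j":[17,29,28,10],"k":[84,9,16,65,18]},"td":51}
After op 6 (replace /gb/m 32): {"gb":{"cy":{"ci":0,"e":20,"ln":73,"nd":26},"m":32},"iuf":{"ar":[53,66,29,45],"gw":[6,93]},"mjj":{"hx":{"gw":4,"krt":39,"l":91},"j":[17,29,28,10],"k":[84,9,16,65,18]},"td":51}
After op 7 (remove /mjj/k): {"gb":{"cy":{"ci":0,"e":20,"ln":73,"nd":26},"m":32},"iuf":{"ar":[53,66,29,45],"gw":[6,93]},"mjj":{"hx":{"gw":4,"krt":39,"l":91},"j":[17,29,28,10]},"td":51}

Answer: {"gb":{"cy":{"ci":0,"e":20,"ln":73,"nd":26},"m":32},"iuf":{"ar":[53,66,29,45],"gw":[6,93]},"mjj":{"hx":{"gw":4,"krt":39,"l":91},"j":[17,29,28,10]},"td":51}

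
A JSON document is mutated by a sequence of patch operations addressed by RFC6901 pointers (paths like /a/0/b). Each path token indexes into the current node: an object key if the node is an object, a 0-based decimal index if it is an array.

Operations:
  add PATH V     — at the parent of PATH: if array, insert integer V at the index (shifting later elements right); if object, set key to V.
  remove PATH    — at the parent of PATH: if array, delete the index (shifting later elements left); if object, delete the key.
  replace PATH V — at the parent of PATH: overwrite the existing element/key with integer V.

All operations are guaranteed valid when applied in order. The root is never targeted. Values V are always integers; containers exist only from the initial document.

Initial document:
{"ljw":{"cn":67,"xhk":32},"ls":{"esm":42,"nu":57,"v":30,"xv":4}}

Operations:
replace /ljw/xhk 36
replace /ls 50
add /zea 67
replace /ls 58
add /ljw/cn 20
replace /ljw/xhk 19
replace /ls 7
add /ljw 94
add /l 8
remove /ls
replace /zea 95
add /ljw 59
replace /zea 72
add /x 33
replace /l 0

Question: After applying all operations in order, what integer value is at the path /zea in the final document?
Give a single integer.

After op 1 (replace /ljw/xhk 36): {"ljw":{"cn":67,"xhk":36},"ls":{"esm":42,"nu":57,"v":30,"xv":4}}
After op 2 (replace /ls 50): {"ljw":{"cn":67,"xhk":36},"ls":50}
After op 3 (add /zea 67): {"ljw":{"cn":67,"xhk":36},"ls":50,"zea":67}
After op 4 (replace /ls 58): {"ljw":{"cn":67,"xhk":36},"ls":58,"zea":67}
After op 5 (add /ljw/cn 20): {"ljw":{"cn":20,"xhk":36},"ls":58,"zea":67}
After op 6 (replace /ljw/xhk 19): {"ljw":{"cn":20,"xhk":19},"ls":58,"zea":67}
After op 7 (replace /ls 7): {"ljw":{"cn":20,"xhk":19},"ls":7,"zea":67}
After op 8 (add /ljw 94): {"ljw":94,"ls":7,"zea":67}
After op 9 (add /l 8): {"l":8,"ljw":94,"ls":7,"zea":67}
After op 10 (remove /ls): {"l":8,"ljw":94,"zea":67}
After op 11 (replace /zea 95): {"l":8,"ljw":94,"zea":95}
After op 12 (add /ljw 59): {"l":8,"ljw":59,"zea":95}
After op 13 (replace /zea 72): {"l":8,"ljw":59,"zea":72}
After op 14 (add /x 33): {"l":8,"ljw":59,"x":33,"zea":72}
After op 15 (replace /l 0): {"l":0,"ljw":59,"x":33,"zea":72}
Value at /zea: 72

Answer: 72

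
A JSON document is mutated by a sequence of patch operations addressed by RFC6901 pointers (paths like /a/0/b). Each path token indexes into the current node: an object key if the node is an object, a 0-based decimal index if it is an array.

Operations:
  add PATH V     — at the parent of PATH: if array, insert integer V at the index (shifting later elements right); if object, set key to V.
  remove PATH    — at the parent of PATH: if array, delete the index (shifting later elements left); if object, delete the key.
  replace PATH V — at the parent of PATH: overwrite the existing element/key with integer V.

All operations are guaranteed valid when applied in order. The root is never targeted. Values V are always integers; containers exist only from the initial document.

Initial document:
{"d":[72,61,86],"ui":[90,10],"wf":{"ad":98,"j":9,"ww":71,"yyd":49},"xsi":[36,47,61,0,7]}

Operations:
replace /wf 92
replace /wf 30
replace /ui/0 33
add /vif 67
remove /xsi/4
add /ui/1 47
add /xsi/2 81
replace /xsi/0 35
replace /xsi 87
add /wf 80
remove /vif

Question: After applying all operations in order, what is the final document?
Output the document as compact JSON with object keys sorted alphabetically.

Answer: {"d":[72,61,86],"ui":[33,47,10],"wf":80,"xsi":87}

Derivation:
After op 1 (replace /wf 92): {"d":[72,61,86],"ui":[90,10],"wf":92,"xsi":[36,47,61,0,7]}
After op 2 (replace /wf 30): {"d":[72,61,86],"ui":[90,10],"wf":30,"xsi":[36,47,61,0,7]}
After op 3 (replace /ui/0 33): {"d":[72,61,86],"ui":[33,10],"wf":30,"xsi":[36,47,61,0,7]}
After op 4 (add /vif 67): {"d":[72,61,86],"ui":[33,10],"vif":67,"wf":30,"xsi":[36,47,61,0,7]}
After op 5 (remove /xsi/4): {"d":[72,61,86],"ui":[33,10],"vif":67,"wf":30,"xsi":[36,47,61,0]}
After op 6 (add /ui/1 47): {"d":[72,61,86],"ui":[33,47,10],"vif":67,"wf":30,"xsi":[36,47,61,0]}
After op 7 (add /xsi/2 81): {"d":[72,61,86],"ui":[33,47,10],"vif":67,"wf":30,"xsi":[36,47,81,61,0]}
After op 8 (replace /xsi/0 35): {"d":[72,61,86],"ui":[33,47,10],"vif":67,"wf":30,"xsi":[35,47,81,61,0]}
After op 9 (replace /xsi 87): {"d":[72,61,86],"ui":[33,47,10],"vif":67,"wf":30,"xsi":87}
After op 10 (add /wf 80): {"d":[72,61,86],"ui":[33,47,10],"vif":67,"wf":80,"xsi":87}
After op 11 (remove /vif): {"d":[72,61,86],"ui":[33,47,10],"wf":80,"xsi":87}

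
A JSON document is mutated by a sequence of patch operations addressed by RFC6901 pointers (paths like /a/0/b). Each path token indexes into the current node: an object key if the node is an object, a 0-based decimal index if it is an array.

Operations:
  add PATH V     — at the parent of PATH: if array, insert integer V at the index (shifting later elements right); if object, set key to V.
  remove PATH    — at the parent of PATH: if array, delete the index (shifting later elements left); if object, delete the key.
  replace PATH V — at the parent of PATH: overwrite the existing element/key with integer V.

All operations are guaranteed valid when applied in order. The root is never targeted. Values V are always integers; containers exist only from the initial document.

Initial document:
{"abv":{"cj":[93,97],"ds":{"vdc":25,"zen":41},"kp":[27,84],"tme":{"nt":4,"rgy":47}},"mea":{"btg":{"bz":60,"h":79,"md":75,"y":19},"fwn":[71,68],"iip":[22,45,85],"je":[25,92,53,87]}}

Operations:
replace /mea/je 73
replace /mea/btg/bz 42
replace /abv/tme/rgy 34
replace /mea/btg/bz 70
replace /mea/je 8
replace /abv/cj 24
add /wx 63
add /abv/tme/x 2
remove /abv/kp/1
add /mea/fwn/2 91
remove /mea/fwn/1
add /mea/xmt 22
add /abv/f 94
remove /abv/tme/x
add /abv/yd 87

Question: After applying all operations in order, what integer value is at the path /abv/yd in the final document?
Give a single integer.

After op 1 (replace /mea/je 73): {"abv":{"cj":[93,97],"ds":{"vdc":25,"zen":41},"kp":[27,84],"tme":{"nt":4,"rgy":47}},"mea":{"btg":{"bz":60,"h":79,"md":75,"y":19},"fwn":[71,68],"iip":[22,45,85],"je":73}}
After op 2 (replace /mea/btg/bz 42): {"abv":{"cj":[93,97],"ds":{"vdc":25,"zen":41},"kp":[27,84],"tme":{"nt":4,"rgy":47}},"mea":{"btg":{"bz":42,"h":79,"md":75,"y":19},"fwn":[71,68],"iip":[22,45,85],"je":73}}
After op 3 (replace /abv/tme/rgy 34): {"abv":{"cj":[93,97],"ds":{"vdc":25,"zen":41},"kp":[27,84],"tme":{"nt":4,"rgy":34}},"mea":{"btg":{"bz":42,"h":79,"md":75,"y":19},"fwn":[71,68],"iip":[22,45,85],"je":73}}
After op 4 (replace /mea/btg/bz 70): {"abv":{"cj":[93,97],"ds":{"vdc":25,"zen":41},"kp":[27,84],"tme":{"nt":4,"rgy":34}},"mea":{"btg":{"bz":70,"h":79,"md":75,"y":19},"fwn":[71,68],"iip":[22,45,85],"je":73}}
After op 5 (replace /mea/je 8): {"abv":{"cj":[93,97],"ds":{"vdc":25,"zen":41},"kp":[27,84],"tme":{"nt":4,"rgy":34}},"mea":{"btg":{"bz":70,"h":79,"md":75,"y":19},"fwn":[71,68],"iip":[22,45,85],"je":8}}
After op 6 (replace /abv/cj 24): {"abv":{"cj":24,"ds":{"vdc":25,"zen":41},"kp":[27,84],"tme":{"nt":4,"rgy":34}},"mea":{"btg":{"bz":70,"h":79,"md":75,"y":19},"fwn":[71,68],"iip":[22,45,85],"je":8}}
After op 7 (add /wx 63): {"abv":{"cj":24,"ds":{"vdc":25,"zen":41},"kp":[27,84],"tme":{"nt":4,"rgy":34}},"mea":{"btg":{"bz":70,"h":79,"md":75,"y":19},"fwn":[71,68],"iip":[22,45,85],"je":8},"wx":63}
After op 8 (add /abv/tme/x 2): {"abv":{"cj":24,"ds":{"vdc":25,"zen":41},"kp":[27,84],"tme":{"nt":4,"rgy":34,"x":2}},"mea":{"btg":{"bz":70,"h":79,"md":75,"y":19},"fwn":[71,68],"iip":[22,45,85],"je":8},"wx":63}
After op 9 (remove /abv/kp/1): {"abv":{"cj":24,"ds":{"vdc":25,"zen":41},"kp":[27],"tme":{"nt":4,"rgy":34,"x":2}},"mea":{"btg":{"bz":70,"h":79,"md":75,"y":19},"fwn":[71,68],"iip":[22,45,85],"je":8},"wx":63}
After op 10 (add /mea/fwn/2 91): {"abv":{"cj":24,"ds":{"vdc":25,"zen":41},"kp":[27],"tme":{"nt":4,"rgy":34,"x":2}},"mea":{"btg":{"bz":70,"h":79,"md":75,"y":19},"fwn":[71,68,91],"iip":[22,45,85],"je":8},"wx":63}
After op 11 (remove /mea/fwn/1): {"abv":{"cj":24,"ds":{"vdc":25,"zen":41},"kp":[27],"tme":{"nt":4,"rgy":34,"x":2}},"mea":{"btg":{"bz":70,"h":79,"md":75,"y":19},"fwn":[71,91],"iip":[22,45,85],"je":8},"wx":63}
After op 12 (add /mea/xmt 22): {"abv":{"cj":24,"ds":{"vdc":25,"zen":41},"kp":[27],"tme":{"nt":4,"rgy":34,"x":2}},"mea":{"btg":{"bz":70,"h":79,"md":75,"y":19},"fwn":[71,91],"iip":[22,45,85],"je":8,"xmt":22},"wx":63}
After op 13 (add /abv/f 94): {"abv":{"cj":24,"ds":{"vdc":25,"zen":41},"f":94,"kp":[27],"tme":{"nt":4,"rgy":34,"x":2}},"mea":{"btg":{"bz":70,"h":79,"md":75,"y":19},"fwn":[71,91],"iip":[22,45,85],"je":8,"xmt":22},"wx":63}
After op 14 (remove /abv/tme/x): {"abv":{"cj":24,"ds":{"vdc":25,"zen":41},"f":94,"kp":[27],"tme":{"nt":4,"rgy":34}},"mea":{"btg":{"bz":70,"h":79,"md":75,"y":19},"fwn":[71,91],"iip":[22,45,85],"je":8,"xmt":22},"wx":63}
After op 15 (add /abv/yd 87): {"abv":{"cj":24,"ds":{"vdc":25,"zen":41},"f":94,"kp":[27],"tme":{"nt":4,"rgy":34},"yd":87},"mea":{"btg":{"bz":70,"h":79,"md":75,"y":19},"fwn":[71,91],"iip":[22,45,85],"je":8,"xmt":22},"wx":63}
Value at /abv/yd: 87

Answer: 87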